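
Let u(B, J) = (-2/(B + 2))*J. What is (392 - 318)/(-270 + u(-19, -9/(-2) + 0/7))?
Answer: -1258/4581 ≈ -0.27461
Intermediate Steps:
u(B, J) = -2*J/(2 + B) (u(B, J) = (-2/(2 + B))*J = -2*J/(2 + B))
(392 - 318)/(-270 + u(-19, -9/(-2) + 0/7)) = (392 - 318)/(-270 - 2*(-9/(-2) + 0/7)/(2 - 19)) = 74/(-270 - 2*(-9*(-½) + 0*(⅐))/(-17)) = 74/(-270 - 2*(9/2 + 0)*(-1/17)) = 74/(-270 - 2*9/2*(-1/17)) = 74/(-270 + 9/17) = 74/(-4581/17) = 74*(-17/4581) = -1258/4581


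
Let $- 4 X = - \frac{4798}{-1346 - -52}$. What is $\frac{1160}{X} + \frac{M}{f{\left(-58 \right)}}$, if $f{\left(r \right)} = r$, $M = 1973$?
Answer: $- \frac{178853867}{139142} \approx -1285.4$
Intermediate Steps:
$X = - \frac{2399}{2588}$ ($X = - \frac{\left(-4798\right) \frac{1}{-1346 - -52}}{4} = - \frac{\left(-4798\right) \frac{1}{-1346 + 52}}{4} = - \frac{\left(-4798\right) \frac{1}{-1294}}{4} = - \frac{\left(-4798\right) \left(- \frac{1}{1294}\right)}{4} = \left(- \frac{1}{4}\right) \frac{2399}{647} = - \frac{2399}{2588} \approx -0.92697$)
$\frac{1160}{X} + \frac{M}{f{\left(-58 \right)}} = \frac{1160}{- \frac{2399}{2588}} + \frac{1973}{-58} = 1160 \left(- \frac{2588}{2399}\right) + 1973 \left(- \frac{1}{58}\right) = - \frac{3002080}{2399} - \frac{1973}{58} = - \frac{178853867}{139142}$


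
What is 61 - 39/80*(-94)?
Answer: 4273/40 ≈ 106.82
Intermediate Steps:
61 - 39/80*(-94) = 61 + 1833/40 = 4273/40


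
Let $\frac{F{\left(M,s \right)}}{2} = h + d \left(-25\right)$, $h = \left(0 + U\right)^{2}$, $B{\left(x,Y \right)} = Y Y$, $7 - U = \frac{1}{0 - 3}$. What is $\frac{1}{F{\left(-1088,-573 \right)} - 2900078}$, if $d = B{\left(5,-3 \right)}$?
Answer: $- \frac{9}{26103784} \approx -3.4478 \cdot 10^{-7}$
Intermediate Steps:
$U = \frac{22}{3}$ ($U = 7 - \frac{1}{0 - 3} = 7 - \frac{1}{-3} = 7 - - \frac{1}{3} = 7 + \frac{1}{3} = \frac{22}{3} \approx 7.3333$)
$B{\left(x,Y \right)} = Y^{2}$
$d = 9$ ($d = \left(-3\right)^{2} = 9$)
$h = \frac{484}{9}$ ($h = \left(0 + \frac{22}{3}\right)^{2} = \left(\frac{22}{3}\right)^{2} = \frac{484}{9} \approx 53.778$)
$F{\left(M,s \right)} = - \frac{3082}{9}$ ($F{\left(M,s \right)} = 2 \left(\frac{484}{9} + 9 \left(-25\right)\right) = 2 \left(\frac{484}{9} - 225\right) = 2 \left(- \frac{1541}{9}\right) = - \frac{3082}{9}$)
$\frac{1}{F{\left(-1088,-573 \right)} - 2900078} = \frac{1}{- \frac{3082}{9} - 2900078} = \frac{1}{- \frac{26103784}{9}} = - \frac{9}{26103784}$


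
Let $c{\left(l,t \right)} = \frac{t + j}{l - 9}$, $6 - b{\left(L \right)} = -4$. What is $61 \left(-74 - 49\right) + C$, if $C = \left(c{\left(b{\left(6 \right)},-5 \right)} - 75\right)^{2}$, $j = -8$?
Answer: $241$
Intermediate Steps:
$b{\left(L \right)} = 10$ ($b{\left(L \right)} = 6 - -4 = 6 + 4 = 10$)
$c{\left(l,t \right)} = \frac{-8 + t}{-9 + l}$ ($c{\left(l,t \right)} = \frac{t - 8}{l - 9} = \frac{-8 + t}{-9 + l}$)
$C = 7744$ ($C = \left(\frac{-8 - 5}{-9 + 10} - 75\right)^{2} = \left(1^{-1} \left(-13\right) - 75\right)^{2} = \left(1 \left(-13\right) - 75\right)^{2} = \left(-13 - 75\right)^{2} = \left(-88\right)^{2} = 7744$)
$61 \left(-74 - 49\right) + C = 61 \left(-74 - 49\right) + 7744 = 61 \left(-123\right) + 7744 = -7503 + 7744 = 241$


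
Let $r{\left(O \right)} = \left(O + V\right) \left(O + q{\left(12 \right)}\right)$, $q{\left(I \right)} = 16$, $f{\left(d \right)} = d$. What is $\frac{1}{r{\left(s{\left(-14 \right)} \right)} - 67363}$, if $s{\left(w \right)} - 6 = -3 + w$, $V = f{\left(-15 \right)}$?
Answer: $- \frac{1}{67493} \approx -1.4816 \cdot 10^{-5}$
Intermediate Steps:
$V = -15$
$s{\left(w \right)} = 3 + w$ ($s{\left(w \right)} = 6 + \left(-3 + w\right) = 3 + w$)
$r{\left(O \right)} = \left(-15 + O\right) \left(16 + O\right)$ ($r{\left(O \right)} = \left(O - 15\right) \left(O + 16\right) = \left(-15 + O\right) \left(16 + O\right)$)
$\frac{1}{r{\left(s{\left(-14 \right)} \right)} - 67363} = \frac{1}{\left(-240 + \left(3 - 14\right) + \left(3 - 14\right)^{2}\right) - 67363} = \frac{1}{\left(-240 - 11 + \left(-11\right)^{2}\right) - 67363} = \frac{1}{\left(-240 - 11 + 121\right) - 67363} = \frac{1}{-130 - 67363} = \frac{1}{-67493} = - \frac{1}{67493}$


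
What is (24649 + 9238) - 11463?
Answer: 22424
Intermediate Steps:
(24649 + 9238) - 11463 = 33887 - 11463 = 22424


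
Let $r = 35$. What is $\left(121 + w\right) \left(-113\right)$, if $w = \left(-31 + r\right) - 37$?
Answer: $-9944$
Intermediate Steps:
$w = -33$ ($w = \left(-31 + 35\right) - 37 = 4 - 37 = -33$)
$\left(121 + w\right) \left(-113\right) = \left(121 - 33\right) \left(-113\right) = 88 \left(-113\right) = -9944$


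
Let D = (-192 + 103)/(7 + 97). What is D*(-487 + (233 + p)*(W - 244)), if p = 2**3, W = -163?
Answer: 4386543/52 ≈ 84357.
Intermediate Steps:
p = 8
D = -89/104 ≈ -0.85577
D*(-487 + (233 + p)*(W - 244)) = -89*(-487 + (233 + 8)*(-163 - 244))/104 = -89*(-487 + 241*(-407))/104 = -89*(-487 - 98087)/104 = -89/104*(-98574) = 4386543/52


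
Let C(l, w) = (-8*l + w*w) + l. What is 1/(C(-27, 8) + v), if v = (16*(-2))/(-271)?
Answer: 271/68595 ≈ 0.0039507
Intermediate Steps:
v = 32/271 (v = -32*(-1/271) = 32/271 ≈ 0.11808)
C(l, w) = w² - 7*l (C(l, w) = (-8*l + w²) + l = (w² - 8*l) + l = w² - 7*l)
1/(C(-27, 8) + v) = 1/((8² - 7*(-27)) + 32/271) = 1/((64 + 189) + 32/271) = 1/(253 + 32/271) = 1/(68595/271) = 271/68595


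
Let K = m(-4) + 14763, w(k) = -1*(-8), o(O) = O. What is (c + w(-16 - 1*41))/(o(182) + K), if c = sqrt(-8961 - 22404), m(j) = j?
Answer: 8/14941 + 3*I*sqrt(3485)/14941 ≈ 0.00053544 + 0.011853*I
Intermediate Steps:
w(k) = 8
c = 3*I*sqrt(3485) (c = sqrt(-31365) = 3*I*sqrt(3485) ≈ 177.1*I)
K = 14759 (K = -4 + 14763 = 14759)
(c + w(-16 - 1*41))/(o(182) + K) = (3*I*sqrt(3485) + 8)/(182 + 14759) = (8 + 3*I*sqrt(3485))/14941 = (8 + 3*I*sqrt(3485))*(1/14941) = 8/14941 + 3*I*sqrt(3485)/14941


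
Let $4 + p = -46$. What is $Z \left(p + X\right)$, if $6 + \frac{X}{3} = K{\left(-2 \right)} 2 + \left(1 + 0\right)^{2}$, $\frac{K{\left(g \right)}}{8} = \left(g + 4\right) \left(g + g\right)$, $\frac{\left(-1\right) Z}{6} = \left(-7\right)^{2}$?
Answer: $132006$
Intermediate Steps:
$Z = -294$ ($Z = - 6 \left(-7\right)^{2} = \left(-6\right) 49 = -294$)
$p = -50$ ($p = -4 - 46 = -50$)
$K{\left(g \right)} = 16 g \left(4 + g\right)$ ($K{\left(g \right)} = 8 \left(g + 4\right) \left(g + g\right) = 8 \left(4 + g\right) 2 g = 8 \cdot 2 g \left(4 + g\right) = 16 g \left(4 + g\right)$)
$X = -399$ ($X = -18 + 3 \left(16 \left(-2\right) \left(4 - 2\right) 2 + \left(1 + 0\right)^{2}\right) = -18 + 3 \left(16 \left(-2\right) 2 \cdot 2 + 1^{2}\right) = -18 + 3 \left(\left(-64\right) 2 + 1\right) = -18 + 3 \left(-128 + 1\right) = -18 + 3 \left(-127\right) = -18 - 381 = -399$)
$Z \left(p + X\right) = - 294 \left(-50 - 399\right) = \left(-294\right) \left(-449\right) = 132006$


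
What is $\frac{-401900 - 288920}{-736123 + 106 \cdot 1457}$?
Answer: $\frac{690820}{581681} \approx 1.1876$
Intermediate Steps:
$\frac{-401900 - 288920}{-736123 + 106 \cdot 1457} = - \frac{690820}{-736123 + 154442} = - \frac{690820}{-581681} = \left(-690820\right) \left(- \frac{1}{581681}\right) = \frac{690820}{581681}$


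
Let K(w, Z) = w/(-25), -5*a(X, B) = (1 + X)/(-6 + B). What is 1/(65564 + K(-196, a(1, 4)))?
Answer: 25/1639296 ≈ 1.5250e-5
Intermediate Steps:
a(X, B) = -(1 + X)/(5*(-6 + B))
K(w, Z) = -w/25 (K(w, Z) = w*(-1/25) = -w/25)
1/(65564 + K(-196, a(1, 4))) = 1/(65564 - 1/25*(-196)) = 1/(65564 + 196/25) = 1/(1639296/25) = 25/1639296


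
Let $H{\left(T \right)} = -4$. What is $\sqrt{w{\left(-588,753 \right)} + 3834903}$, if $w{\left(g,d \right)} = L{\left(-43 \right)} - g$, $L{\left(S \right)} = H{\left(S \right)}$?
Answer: $\sqrt{3835487} \approx 1958.4$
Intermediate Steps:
$L{\left(S \right)} = -4$
$w{\left(g,d \right)} = -4 - g$
$\sqrt{w{\left(-588,753 \right)} + 3834903} = \sqrt{\left(-4 - -588\right) + 3834903} = \sqrt{\left(-4 + 588\right) + 3834903} = \sqrt{584 + 3834903} = \sqrt{3835487}$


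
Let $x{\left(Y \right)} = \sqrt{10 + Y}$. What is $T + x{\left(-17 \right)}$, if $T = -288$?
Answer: $-288 + i \sqrt{7} \approx -288.0 + 2.6458 i$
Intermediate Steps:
$T + x{\left(-17 \right)} = -288 + \sqrt{10 - 17} = -288 + \sqrt{-7} = -288 + i \sqrt{7}$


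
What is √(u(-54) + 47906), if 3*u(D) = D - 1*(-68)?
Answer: 2*√107799/3 ≈ 218.89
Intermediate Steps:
u(D) = 68/3 + D/3 (u(D) = (D - 1*(-68))/3 = (D + 68)/3 = (68 + D)/3 = 68/3 + D/3)
√(u(-54) + 47906) = √((68/3 + (⅓)*(-54)) + 47906) = √((68/3 - 18) + 47906) = √(14/3 + 47906) = √(143732/3) = 2*√107799/3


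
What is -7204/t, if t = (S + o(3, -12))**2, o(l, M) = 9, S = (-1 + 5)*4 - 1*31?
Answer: -1801/9 ≈ -200.11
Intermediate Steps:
S = -15 (S = 4*4 - 31 = 16 - 31 = -15)
t = 36 (t = (-15 + 9)**2 = (-6)**2 = 36)
-7204/t = -7204/36 = -7204*1/36 = -1801/9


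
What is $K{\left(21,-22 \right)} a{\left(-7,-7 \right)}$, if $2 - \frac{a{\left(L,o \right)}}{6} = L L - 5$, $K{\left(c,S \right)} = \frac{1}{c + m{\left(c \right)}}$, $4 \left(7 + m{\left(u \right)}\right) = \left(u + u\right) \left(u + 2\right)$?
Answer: $- \frac{72}{73} \approx -0.9863$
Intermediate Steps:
$m{\left(u \right)} = -7 + \frac{u \left(2 + u\right)}{2}$ ($m{\left(u \right)} = -7 + \frac{\left(u + u\right) \left(u + 2\right)}{4} = -7 + \frac{2 u \left(2 + u\right)}{4} = -7 + \frac{u \left(2 + u\right)}{2}$)
$K{\left(c,S \right)} = \frac{1}{-7 + \frac{c^{2}}{2} + 2 c}$ ($K{\left(c,S \right)} = \frac{1}{c + \left(-7 + c + \frac{c^{2}}{2}\right)} = \frac{1}{-7 + \frac{c^{2}}{2} + 2 c}$)
$a{\left(L,o \right)} = 42 - 6 L^{2}$ ($a{\left(L,o \right)} = 12 - 6 \left(L L - 5\right) = 12 - 6 \left(L^{2} - 5\right) = 12 - 6 \left(-5 + L^{2}\right) = 12 - \left(-30 + 6 L^{2}\right) = 42 - 6 L^{2}$)
$K{\left(21,-22 \right)} a{\left(-7,-7 \right)} = \frac{2}{-14 + 21^{2} + 4 \cdot 21} \left(42 - 6 \left(-7\right)^{2}\right) = \frac{2}{-14 + 441 + 84} \left(42 - 294\right) = \frac{2}{511} \left(42 - 294\right) = 2 \cdot \frac{1}{511} \left(-252\right) = \frac{2}{511} \left(-252\right) = - \frac{72}{73}$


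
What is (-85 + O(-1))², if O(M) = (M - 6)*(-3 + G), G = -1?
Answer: 3249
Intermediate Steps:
O(M) = 24 - 4*M (O(M) = (M - 6)*(-3 - 1) = (-6 + M)*(-4) = 24 - 4*M)
(-85 + O(-1))² = (-85 + (24 - 4*(-1)))² = (-85 + (24 + 4))² = (-85 + 28)² = (-57)² = 3249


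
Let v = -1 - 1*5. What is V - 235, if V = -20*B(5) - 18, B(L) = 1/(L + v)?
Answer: -233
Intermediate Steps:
v = -6 (v = -1 - 5 = -6)
B(L) = 1/(-6 + L) (B(L) = 1/(L - 6) = 1/(-6 + L))
V = 2 (V = -20/(-6 + 5) - 18 = -20/(-1) - 18 = -20*(-1) - 18 = 20 - 18 = 2)
V - 235 = 2 - 235 = -233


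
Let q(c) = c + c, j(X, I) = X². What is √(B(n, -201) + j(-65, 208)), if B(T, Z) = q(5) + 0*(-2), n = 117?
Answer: 11*√35 ≈ 65.077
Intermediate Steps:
q(c) = 2*c
B(T, Z) = 10 (B(T, Z) = 2*5 + 0*(-2) = 10 + 0 = 10)
√(B(n, -201) + j(-65, 208)) = √(10 + (-65)²) = √(10 + 4225) = √4235 = 11*√35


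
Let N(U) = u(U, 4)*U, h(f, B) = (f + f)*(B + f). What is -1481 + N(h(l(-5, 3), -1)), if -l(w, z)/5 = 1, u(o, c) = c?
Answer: -1241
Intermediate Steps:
l(w, z) = -5 (l(w, z) = -5*1 = -5)
h(f, B) = 2*f*(B + f) (h(f, B) = (2*f)*(B + f) = 2*f*(B + f))
N(U) = 4*U
-1481 + N(h(l(-5, 3), -1)) = -1481 + 4*(2*(-5)*(-1 - 5)) = -1481 + 4*(2*(-5)*(-6)) = -1481 + 4*60 = -1481 + 240 = -1241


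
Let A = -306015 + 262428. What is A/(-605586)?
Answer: 14529/201862 ≈ 0.071975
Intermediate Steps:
A = -43587
A/(-605586) = -43587/(-605586) = -43587*(-1/605586) = 14529/201862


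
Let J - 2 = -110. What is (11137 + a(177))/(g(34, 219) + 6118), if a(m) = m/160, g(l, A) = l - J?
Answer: 1782097/1001600 ≈ 1.7793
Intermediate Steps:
J = -108 (J = 2 - 110 = -108)
g(l, A) = 108 + l (g(l, A) = l - 1*(-108) = l + 108 = 108 + l)
a(m) = m/160 (a(m) = m*(1/160) = m/160)
(11137 + a(177))/(g(34, 219) + 6118) = (11137 + (1/160)*177)/((108 + 34) + 6118) = (11137 + 177/160)/(142 + 6118) = (1782097/160)/6260 = (1782097/160)*(1/6260) = 1782097/1001600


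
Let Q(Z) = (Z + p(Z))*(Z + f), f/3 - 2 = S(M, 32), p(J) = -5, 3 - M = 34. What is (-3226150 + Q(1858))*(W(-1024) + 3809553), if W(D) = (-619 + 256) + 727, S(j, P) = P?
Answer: 1545797624410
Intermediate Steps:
M = -31 (M = 3 - 1*34 = 3 - 34 = -31)
f = 102 (f = 6 + 3*32 = 6 + 96 = 102)
W(D) = 364 (W(D) = -363 + 727 = 364)
Q(Z) = (-5 + Z)*(102 + Z) (Q(Z) = (Z - 5)*(Z + 102) = (-5 + Z)*(102 + Z))
(-3226150 + Q(1858))*(W(-1024) + 3809553) = (-3226150 + (-510 + 1858² + 97*1858))*(364 + 3809553) = (-3226150 + (-510 + 3452164 + 180226))*3809917 = (-3226150 + 3631880)*3809917 = 405730*3809917 = 1545797624410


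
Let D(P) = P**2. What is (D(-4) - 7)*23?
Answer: 207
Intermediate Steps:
(D(-4) - 7)*23 = ((-4)**2 - 7)*23 = (16 - 7)*23 = 9*23 = 207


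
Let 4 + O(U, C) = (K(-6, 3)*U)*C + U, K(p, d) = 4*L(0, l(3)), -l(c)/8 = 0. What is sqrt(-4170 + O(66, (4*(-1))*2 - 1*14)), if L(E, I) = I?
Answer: 2*I*sqrt(1027) ≈ 64.094*I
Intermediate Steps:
l(c) = 0 (l(c) = -8*0 = 0)
K(p, d) = 0 (K(p, d) = 4*0 = 0)
O(U, C) = -4 + U (O(U, C) = -4 + ((0*U)*C + U) = -4 + (0*C + U) = -4 + (0 + U) = -4 + U)
sqrt(-4170 + O(66, (4*(-1))*2 - 1*14)) = sqrt(-4170 + (-4 + 66)) = sqrt(-4170 + 62) = sqrt(-4108) = 2*I*sqrt(1027)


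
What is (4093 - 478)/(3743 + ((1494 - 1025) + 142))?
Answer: 3615/4354 ≈ 0.83027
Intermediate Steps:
(4093 - 478)/(3743 + ((1494 - 1025) + 142)) = 3615/(3743 + (469 + 142)) = 3615/(3743 + 611) = 3615/4354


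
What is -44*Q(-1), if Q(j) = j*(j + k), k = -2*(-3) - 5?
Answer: 0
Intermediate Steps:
k = 1 (k = 6 - 5 = 1)
Q(j) = j*(1 + j) (Q(j) = j*(j + 1) = j*(1 + j))
-44*Q(-1) = -(-44)*(1 - 1) = -(-44)*0 = -44*0 = 0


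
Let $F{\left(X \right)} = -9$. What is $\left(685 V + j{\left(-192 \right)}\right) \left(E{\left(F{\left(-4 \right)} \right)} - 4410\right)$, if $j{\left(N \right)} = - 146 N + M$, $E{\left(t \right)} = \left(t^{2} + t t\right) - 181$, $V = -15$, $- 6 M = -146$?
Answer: $- \frac{236260576}{3} \approx -7.8754 \cdot 10^{7}$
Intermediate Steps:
$M = \frac{73}{3}$ ($M = \left(- \frac{1}{6}\right) \left(-146\right) = \frac{73}{3} \approx 24.333$)
$E{\left(t \right)} = -181 + 2 t^{2}$ ($E{\left(t \right)} = \left(t^{2} + t^{2}\right) - 181 = 2 t^{2} - 181 = -181 + 2 t^{2}$)
$j{\left(N \right)} = \frac{73}{3} - 146 N$ ($j{\left(N \right)} = - 146 N + \frac{73}{3} = \frac{73}{3} - 146 N$)
$\left(685 V + j{\left(-192 \right)}\right) \left(E{\left(F{\left(-4 \right)} \right)} - 4410\right) = \left(685 \left(-15\right) + \left(\frac{73}{3} - -28032\right)\right) \left(\left(-181 + 2 \left(-9\right)^{2}\right) - 4410\right) = \left(-10275 + \left(\frac{73}{3} + 28032\right)\right) \left(\left(-181 + 2 \cdot 81\right) - 4410\right) = \left(-10275 + \frac{84169}{3}\right) \left(\left(-181 + 162\right) - 4410\right) = \frac{53344 \left(-19 - 4410\right)}{3} = \frac{53344}{3} \left(-4429\right) = - \frac{236260576}{3}$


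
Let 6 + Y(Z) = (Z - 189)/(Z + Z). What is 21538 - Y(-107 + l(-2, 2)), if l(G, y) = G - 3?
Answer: 689365/32 ≈ 21543.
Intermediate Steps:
l(G, y) = -3 + G
Y(Z) = -6 + (-189 + Z)/(2*Z) (Y(Z) = -6 + (Z - 189)/(Z + Z) = -6 + (-189 + Z)/((2*Z)) = -6 + (-189 + Z)*(1/(2*Z)) = -6 + (-189 + Z)/(2*Z))
21538 - Y(-107 + l(-2, 2)) = 21538 - (-189 - 11*(-107 + (-3 - 2)))/(2*(-107 + (-3 - 2))) = 21538 - (-189 - 11*(-107 - 5))/(2*(-107 - 5)) = 21538 - (-189 - 11*(-112))/(2*(-112)) = 21538 - (-1)*(-189 + 1232)/(2*112) = 21538 - (-1)*1043/(2*112) = 21538 - 1*(-149/32) = 21538 + 149/32 = 689365/32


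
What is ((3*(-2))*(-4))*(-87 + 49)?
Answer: -912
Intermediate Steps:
((3*(-2))*(-4))*(-87 + 49) = -6*(-4)*(-38) = 24*(-38) = -912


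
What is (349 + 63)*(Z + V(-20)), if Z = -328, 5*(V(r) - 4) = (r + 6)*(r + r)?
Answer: -87344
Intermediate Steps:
V(r) = 4 + 2*r*(6 + r)/5 (V(r) = 4 + ((r + 6)*(r + r))/5 = 4 + ((6 + r)*(2*r))/5 = 4 + (2*r*(6 + r))/5 = 4 + 2*r*(6 + r)/5)
(349 + 63)*(Z + V(-20)) = (349 + 63)*(-328 + (4 + (⅖)*(-20)² + (12/5)*(-20))) = 412*(-328 + (4 + (⅖)*400 - 48)) = 412*(-328 + (4 + 160 - 48)) = 412*(-328 + 116) = 412*(-212) = -87344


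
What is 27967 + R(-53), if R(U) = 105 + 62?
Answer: 28134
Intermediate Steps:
R(U) = 167
27967 + R(-53) = 27967 + 167 = 28134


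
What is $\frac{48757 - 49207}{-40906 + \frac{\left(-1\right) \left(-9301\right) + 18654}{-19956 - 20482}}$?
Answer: $\frac{18197100}{1654184783} \approx 0.011001$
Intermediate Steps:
$\frac{48757 - 49207}{-40906 + \frac{\left(-1\right) \left(-9301\right) + 18654}{-19956 - 20482}} = - \frac{450}{-40906 + \frac{9301 + 18654}{-40438}} = - \frac{450}{-40906 + 27955 \left(- \frac{1}{40438}\right)} = - \frac{450}{-40906 - \frac{27955}{40438}} = - \frac{450}{- \frac{1654184783}{40438}} = \left(-450\right) \left(- \frac{40438}{1654184783}\right) = \frac{18197100}{1654184783}$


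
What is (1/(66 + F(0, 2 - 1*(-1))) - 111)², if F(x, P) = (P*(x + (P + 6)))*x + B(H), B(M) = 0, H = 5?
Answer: 53655625/4356 ≈ 12318.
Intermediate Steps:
F(x, P) = P*x*(6 + P + x) (F(x, P) = (P*(x + (P + 6)))*x + 0 = (P*(x + (6 + P)))*x + 0 = (P*(6 + P + x))*x + 0 = P*x*(6 + P + x) + 0 = P*x*(6 + P + x))
(1/(66 + F(0, 2 - 1*(-1))) - 111)² = (1/(66 + (2 - 1*(-1))*0*(6 + (2 - 1*(-1)) + 0)) - 111)² = (1/(66 + (2 + 1)*0*(6 + (2 + 1) + 0)) - 111)² = (1/(66 + 3*0*(6 + 3 + 0)) - 111)² = (1/(66 + 3*0*9) - 111)² = (1/(66 + 0) - 111)² = (1/66 - 111)² = (-7325/66)² = 53655625/4356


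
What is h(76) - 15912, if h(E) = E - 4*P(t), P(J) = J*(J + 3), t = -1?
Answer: -15828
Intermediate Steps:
P(J) = J*(3 + J)
h(E) = 8 + E (h(E) = E - (-4)*(3 - 1) = E - (-4)*2 = E - 4*(-2) = E + 8 = 8 + E)
h(76) - 15912 = (8 + 76) - 15912 = 84 - 15912 = -15828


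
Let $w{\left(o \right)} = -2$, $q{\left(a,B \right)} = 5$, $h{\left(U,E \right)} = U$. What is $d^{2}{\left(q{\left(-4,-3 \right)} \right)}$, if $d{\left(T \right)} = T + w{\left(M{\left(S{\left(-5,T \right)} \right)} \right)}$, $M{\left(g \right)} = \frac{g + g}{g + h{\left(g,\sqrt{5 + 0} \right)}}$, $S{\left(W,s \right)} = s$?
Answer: $9$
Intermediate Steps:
$M{\left(g \right)} = 1$ ($M{\left(g \right)} = \frac{g + g}{g + g} = \frac{2 g}{2 g} = 2 g \frac{1}{2 g} = 1$)
$d{\left(T \right)} = -2 + T$ ($d{\left(T \right)} = T - 2 = -2 + T$)
$d^{2}{\left(q{\left(-4,-3 \right)} \right)} = \left(-2 + 5\right)^{2} = 3^{2} = 9$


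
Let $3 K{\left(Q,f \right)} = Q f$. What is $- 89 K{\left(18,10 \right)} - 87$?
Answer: $-5427$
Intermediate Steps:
$K{\left(Q,f \right)} = \frac{Q f}{3}$
$- 89 K{\left(18,10 \right)} - 87 = - 89 \cdot \frac{1}{3} \cdot 18 \cdot 10 - 87 = \left(-89\right) 60 - 87 = -5340 - 87 = -5427$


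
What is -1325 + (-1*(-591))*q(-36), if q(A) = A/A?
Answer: -734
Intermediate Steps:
q(A) = 1
-1325 + (-1*(-591))*q(-36) = -1325 - 1*(-591)*1 = -1325 + 591*1 = -1325 + 591 = -734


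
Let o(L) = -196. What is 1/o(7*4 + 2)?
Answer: -1/196 ≈ -0.0051020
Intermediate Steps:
1/o(7*4 + 2) = 1/(-196) = -1/196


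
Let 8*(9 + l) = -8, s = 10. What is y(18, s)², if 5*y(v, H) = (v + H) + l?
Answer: 324/25 ≈ 12.960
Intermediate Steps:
l = -10 (l = -9 + (⅛)*(-8) = -9 - 1 = -10)
y(v, H) = -2 + H/5 + v/5 (y(v, H) = ((v + H) - 10)/5 = ((H + v) - 10)/5 = (-10 + H + v)/5 = -2 + H/5 + v/5)
y(18, s)² = (-2 + (⅕)*10 + (⅕)*18)² = (-2 + 2 + 18/5)² = (18/5)² = 324/25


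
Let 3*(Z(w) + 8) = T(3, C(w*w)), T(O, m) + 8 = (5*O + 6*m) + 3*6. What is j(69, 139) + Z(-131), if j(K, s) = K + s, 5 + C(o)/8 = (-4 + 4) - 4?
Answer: 193/3 ≈ 64.333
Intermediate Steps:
C(o) = -72 (C(o) = -40 + 8*((-4 + 4) - 4) = -40 + 8*(0 - 4) = -40 + 8*(-4) = -40 - 32 = -72)
T(O, m) = 10 + 5*O + 6*m (T(O, m) = -8 + ((5*O + 6*m) + 3*6) = -8 + ((5*O + 6*m) + 18) = -8 + (18 + 5*O + 6*m) = 10 + 5*O + 6*m)
Z(w) = -431/3 (Z(w) = -8 + (10 + 5*3 + 6*(-72))/3 = -8 + (10 + 15 - 432)/3 = -8 + (1/3)*(-407) = -8 - 407/3 = -431/3)
j(69, 139) + Z(-131) = (69 + 139) - 431/3 = 208 - 431/3 = 193/3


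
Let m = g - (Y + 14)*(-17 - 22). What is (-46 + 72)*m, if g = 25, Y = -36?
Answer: -21658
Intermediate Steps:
m = -833 (m = 25 - (-36 + 14)*(-17 - 22) = 25 - (-22)*(-39) = 25 - 1*858 = 25 - 858 = -833)
(-46 + 72)*m = (-46 + 72)*(-833) = 26*(-833) = -21658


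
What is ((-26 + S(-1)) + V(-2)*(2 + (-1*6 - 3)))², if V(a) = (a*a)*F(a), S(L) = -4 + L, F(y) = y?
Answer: 625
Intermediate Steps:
V(a) = a³ (V(a) = (a*a)*a = a²*a = a³)
((-26 + S(-1)) + V(-2)*(2 + (-1*6 - 3)))² = ((-26 + (-4 - 1)) + (-2)³*(2 + (-1*6 - 3)))² = ((-26 - 5) - 8*(2 + (-6 - 3)))² = (-31 - 8*(2 - 9))² = (-31 - 8*(-7))² = (-31 + 56)² = 25² = 625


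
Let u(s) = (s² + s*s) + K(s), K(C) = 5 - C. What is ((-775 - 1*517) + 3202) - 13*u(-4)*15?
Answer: -6085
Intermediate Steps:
u(s) = 5 - s + 2*s² (u(s) = (s² + s*s) + (5 - s) = (s² + s²) + (5 - s) = 2*s² + (5 - s) = 5 - s + 2*s²)
((-775 - 1*517) + 3202) - 13*u(-4)*15 = ((-775 - 1*517) + 3202) - 13*(5 - 1*(-4) + 2*(-4)²)*15 = ((-775 - 517) + 3202) - 13*(5 + 4 + 2*16)*15 = (-1292 + 3202) - 13*(5 + 4 + 32)*15 = 1910 - 13*41*15 = 1910 - 533*15 = 1910 - 7995 = -6085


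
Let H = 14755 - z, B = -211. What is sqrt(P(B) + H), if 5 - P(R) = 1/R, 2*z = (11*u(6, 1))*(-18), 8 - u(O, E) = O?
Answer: 7*sqrt(13590721)/211 ≈ 122.30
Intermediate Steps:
u(O, E) = 8 - O
z = -198 (z = ((11*(8 - 1*6))*(-18))/2 = ((11*(8 - 6))*(-18))/2 = ((11*2)*(-18))/2 = (22*(-18))/2 = (1/2)*(-396) = -198)
P(R) = 5 - 1/R
H = 14953 (H = 14755 - 1*(-198) = 14755 + 198 = 14953)
sqrt(P(B) + H) = sqrt((5 - 1/(-211)) + 14953) = sqrt((5 - 1*(-1/211)) + 14953) = sqrt((5 + 1/211) + 14953) = sqrt(1056/211 + 14953) = sqrt(3156139/211) = 7*sqrt(13590721)/211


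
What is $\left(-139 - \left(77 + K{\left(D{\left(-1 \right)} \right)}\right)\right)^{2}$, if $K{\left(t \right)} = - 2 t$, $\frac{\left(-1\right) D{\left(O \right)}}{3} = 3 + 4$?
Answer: $66564$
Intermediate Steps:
$D{\left(O \right)} = -21$ ($D{\left(O \right)} = - 3 \left(3 + 4\right) = \left(-3\right) 7 = -21$)
$\left(-139 - \left(77 + K{\left(D{\left(-1 \right)} \right)}\right)\right)^{2} = \left(-139 - \left(77 - -42\right)\right)^{2} = \left(-139 - 119\right)^{2} = \left(-258\right)^{2} = 66564$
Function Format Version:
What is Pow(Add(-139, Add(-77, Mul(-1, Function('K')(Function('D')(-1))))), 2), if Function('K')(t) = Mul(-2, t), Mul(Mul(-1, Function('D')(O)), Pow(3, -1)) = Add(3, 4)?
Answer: 66564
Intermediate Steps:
Function('D')(O) = -21 (Function('D')(O) = Mul(-3, Add(3, 4)) = Mul(-3, 7) = -21)
Pow(Add(-139, Add(-77, Mul(-1, Function('K')(Function('D')(-1))))), 2) = Pow(Add(-139, Add(-77, Mul(-1, Mul(-2, -21)))), 2) = Pow(Add(-139, Add(-77, Mul(-1, 42))), 2) = Pow(Add(-139, Add(-77, -42)), 2) = Pow(Add(-139, -119), 2) = Pow(-258, 2) = 66564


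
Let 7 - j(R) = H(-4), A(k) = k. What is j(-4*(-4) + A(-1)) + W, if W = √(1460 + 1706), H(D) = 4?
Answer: 3 + √3166 ≈ 59.267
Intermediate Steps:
j(R) = 3 (j(R) = 7 - 1*4 = 7 - 4 = 3)
W = √3166 ≈ 56.267
j(-4*(-4) + A(-1)) + W = 3 + √3166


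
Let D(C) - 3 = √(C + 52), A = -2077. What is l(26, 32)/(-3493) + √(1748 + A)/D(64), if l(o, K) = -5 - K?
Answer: 37/3493 - 3*I*√329/107 + 2*I*√9541/107 ≈ 0.010593 + 1.3172*I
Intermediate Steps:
D(C) = 3 + √(52 + C) (D(C) = 3 + √(C + 52) = 3 + √(52 + C))
l(26, 32)/(-3493) + √(1748 + A)/D(64) = (-5 - 1*32)/(-3493) + √(1748 - 2077)/(3 + √(52 + 64)) = (-5 - 32)*(-1/3493) + √(-329)/(3 + √116) = -37*(-1/3493) + (I*√329)/(3 + 2*√29) = 37/3493 + I*√329/(3 + 2*√29)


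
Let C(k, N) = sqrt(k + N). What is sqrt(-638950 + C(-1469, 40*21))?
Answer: sqrt(-638950 + I*sqrt(629)) ≈ 0.016 + 799.34*I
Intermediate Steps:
C(k, N) = sqrt(N + k)
sqrt(-638950 + C(-1469, 40*21)) = sqrt(-638950 + sqrt(40*21 - 1469)) = sqrt(-638950 + sqrt(840 - 1469)) = sqrt(-638950 + sqrt(-629)) = sqrt(-638950 + I*sqrt(629))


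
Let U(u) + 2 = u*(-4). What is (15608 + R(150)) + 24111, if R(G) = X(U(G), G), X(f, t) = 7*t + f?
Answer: 40167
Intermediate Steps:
U(u) = -2 - 4*u (U(u) = -2 + u*(-4) = -2 - 4*u)
X(f, t) = f + 7*t
R(G) = -2 + 3*G (R(G) = (-2 - 4*G) + 7*G = -2 + 3*G)
(15608 + R(150)) + 24111 = (15608 + (-2 + 3*150)) + 24111 = (15608 + (-2 + 450)) + 24111 = (15608 + 448) + 24111 = 16056 + 24111 = 40167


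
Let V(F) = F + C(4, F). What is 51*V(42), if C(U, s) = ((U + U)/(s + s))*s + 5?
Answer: 2601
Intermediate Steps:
C(U, s) = 5 + U (C(U, s) = ((2*U)/((2*s)))*s + 5 = ((2*U)*(1/(2*s)))*s + 5 = (U/s)*s + 5 = U + 5 = 5 + U)
V(F) = 9 + F (V(F) = F + (5 + 4) = F + 9 = 9 + F)
51*V(42) = 51*(9 + 42) = 51*51 = 2601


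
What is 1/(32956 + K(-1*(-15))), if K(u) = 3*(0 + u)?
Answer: 1/33001 ≈ 3.0302e-5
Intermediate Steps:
K(u) = 3*u
1/(32956 + K(-1*(-15))) = 1/(32956 + 3*(-1*(-15))) = 1/(32956 + 3*15) = 1/(32956 + 45) = 1/33001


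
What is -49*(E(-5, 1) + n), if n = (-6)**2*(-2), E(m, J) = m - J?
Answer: 3822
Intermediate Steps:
n = -72 (n = 36*(-2) = -72)
-49*(E(-5, 1) + n) = -49*((-5 - 1*1) - 72) = -49*((-5 - 1) - 72) = -49*(-6 - 72) = -49*(-78) = 3822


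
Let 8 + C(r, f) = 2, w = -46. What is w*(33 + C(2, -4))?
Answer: -1242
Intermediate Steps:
C(r, f) = -6 (C(r, f) = -8 + 2 = -6)
w*(33 + C(2, -4)) = -46*(33 - 6) = -46*27 = -1242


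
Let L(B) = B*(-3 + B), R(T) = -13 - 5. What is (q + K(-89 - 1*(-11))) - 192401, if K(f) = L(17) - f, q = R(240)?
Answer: -192103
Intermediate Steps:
R(T) = -18
q = -18
K(f) = 238 - f (K(f) = 17*(-3 + 17) - f = 17*14 - f = 238 - f)
(q + K(-89 - 1*(-11))) - 192401 = (-18 + (238 - (-89 - 1*(-11)))) - 192401 = (-18 + (238 - (-89 + 11))) - 192401 = (-18 + (238 - 1*(-78))) - 192401 = (-18 + (238 + 78)) - 192401 = (-18 + 316) - 192401 = 298 - 192401 = -192103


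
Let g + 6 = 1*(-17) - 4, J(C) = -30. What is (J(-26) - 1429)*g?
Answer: 39393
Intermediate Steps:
g = -27 (g = -6 + (1*(-17) - 4) = -6 + (-17 - 4) = -6 - 21 = -27)
(J(-26) - 1429)*g = (-30 - 1429)*(-27) = -1459*(-27) = 39393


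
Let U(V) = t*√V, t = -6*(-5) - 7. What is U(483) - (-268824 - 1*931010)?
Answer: 1199834 + 23*√483 ≈ 1.2003e+6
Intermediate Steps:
t = 23 (t = 30 - 7 = 23)
U(V) = 23*√V
U(483) - (-268824 - 1*931010) = 23*√483 - (-268824 - 1*931010) = 23*√483 - (-268824 - 931010) = 23*√483 - 1*(-1199834) = 23*√483 + 1199834 = 1199834 + 23*√483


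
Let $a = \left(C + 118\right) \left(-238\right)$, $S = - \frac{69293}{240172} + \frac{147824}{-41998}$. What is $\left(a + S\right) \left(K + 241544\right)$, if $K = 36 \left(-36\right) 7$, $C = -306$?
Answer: $\frac{13113828186779402398}{1260842957} \approx 1.0401 \cdot 10^{10}$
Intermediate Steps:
$S = - \frac{19206676571}{5043371828}$ ($S = \left(-69293\right) \frac{1}{240172} + 147824 \left(- \frac{1}{41998}\right) = - \frac{69293}{240172} - \frac{73912}{20999} = - \frac{19206676571}{5043371828} \approx -3.8083$)
$a = 44744$ ($a = \left(-306 + 118\right) \left(-238\right) = \left(-188\right) \left(-238\right) = 44744$)
$K = -9072$ ($K = \left(-1296\right) 7 = -9072$)
$\left(a + S\right) \left(K + 241544\right) = \left(44744 - \frac{19206676571}{5043371828}\right) \left(-9072 + 241544\right) = \frac{225641422395461}{5043371828} \cdot 232472 = \frac{13113828186779402398}{1260842957}$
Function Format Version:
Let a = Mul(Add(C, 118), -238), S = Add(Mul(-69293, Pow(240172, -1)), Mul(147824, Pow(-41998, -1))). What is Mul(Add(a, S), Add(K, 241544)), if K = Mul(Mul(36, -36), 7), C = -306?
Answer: Rational(13113828186779402398, 1260842957) ≈ 1.0401e+10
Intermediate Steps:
S = Rational(-19206676571, 5043371828) (S = Add(Mul(-69293, Rational(1, 240172)), Mul(147824, Rational(-1, 41998))) = Add(Rational(-69293, 240172), Rational(-73912, 20999)) = Rational(-19206676571, 5043371828) ≈ -3.8083)
a = 44744 (a = Mul(Add(-306, 118), -238) = Mul(-188, -238) = 44744)
K = -9072 (K = Mul(-1296, 7) = -9072)
Mul(Add(a, S), Add(K, 241544)) = Mul(Add(44744, Rational(-19206676571, 5043371828)), Add(-9072, 241544)) = Mul(Rational(225641422395461, 5043371828), 232472) = Rational(13113828186779402398, 1260842957)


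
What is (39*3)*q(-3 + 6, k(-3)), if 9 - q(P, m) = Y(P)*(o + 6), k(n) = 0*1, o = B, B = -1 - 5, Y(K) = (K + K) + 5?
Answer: 1053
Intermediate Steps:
Y(K) = 5 + 2*K (Y(K) = 2*K + 5 = 5 + 2*K)
B = -6
o = -6
k(n) = 0
q(P, m) = 9 (q(P, m) = 9 - (5 + 2*P)*(-6 + 6) = 9 - (5 + 2*P)*0 = 9 - 1*0 = 9 + 0 = 9)
(39*3)*q(-3 + 6, k(-3)) = (39*3)*9 = 117*9 = 1053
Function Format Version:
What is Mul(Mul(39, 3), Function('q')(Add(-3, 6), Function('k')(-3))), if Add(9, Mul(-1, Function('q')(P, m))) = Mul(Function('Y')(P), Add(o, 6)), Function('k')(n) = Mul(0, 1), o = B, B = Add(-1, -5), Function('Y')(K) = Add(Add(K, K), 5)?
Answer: 1053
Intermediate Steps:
Function('Y')(K) = Add(5, Mul(2, K)) (Function('Y')(K) = Add(Mul(2, K), 5) = Add(5, Mul(2, K)))
B = -6
o = -6
Function('k')(n) = 0
Function('q')(P, m) = 9 (Function('q')(P, m) = Add(9, Mul(-1, Mul(Add(5, Mul(2, P)), Add(-6, 6)))) = Add(9, Mul(-1, Mul(Add(5, Mul(2, P)), 0))) = Add(9, Mul(-1, 0)) = Add(9, 0) = 9)
Mul(Mul(39, 3), Function('q')(Add(-3, 6), Function('k')(-3))) = Mul(Mul(39, 3), 9) = Mul(117, 9) = 1053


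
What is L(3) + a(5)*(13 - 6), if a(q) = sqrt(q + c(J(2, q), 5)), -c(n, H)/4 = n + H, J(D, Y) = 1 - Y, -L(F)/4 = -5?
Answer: 27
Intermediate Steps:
L(F) = 20 (L(F) = -4*(-5) = 20)
c(n, H) = -4*H - 4*n (c(n, H) = -4*(n + H) = -4*(H + n) = -4*H - 4*n)
a(q) = sqrt(-24 + 5*q) (a(q) = sqrt(q + (-4*5 - 4*(1 - q))) = sqrt(q + (-20 + (-4 + 4*q))) = sqrt(q + (-24 + 4*q)) = sqrt(-24 + 5*q))
L(3) + a(5)*(13 - 6) = 20 + sqrt(-24 + 5*5)*(13 - 6) = 20 + sqrt(-24 + 25)*7 = 20 + sqrt(1)*7 = 20 + 1*7 = 20 + 7 = 27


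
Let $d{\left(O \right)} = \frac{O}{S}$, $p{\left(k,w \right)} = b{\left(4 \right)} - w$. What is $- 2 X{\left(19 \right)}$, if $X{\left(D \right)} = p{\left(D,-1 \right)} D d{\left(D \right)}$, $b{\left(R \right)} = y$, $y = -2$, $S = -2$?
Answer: $-361$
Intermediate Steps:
$b{\left(R \right)} = -2$
$p{\left(k,w \right)} = -2 - w$
$d{\left(O \right)} = - \frac{O}{2}$ ($d{\left(O \right)} = \frac{O}{-2} = O \left(- \frac{1}{2}\right) = - \frac{O}{2}$)
$X{\left(D \right)} = \frac{D^{2}}{2}$ ($X{\left(D \right)} = \left(-2 - -1\right) D \left(- \frac{D}{2}\right) = \left(-2 + 1\right) D \left(- \frac{D}{2}\right) = - D \left(- \frac{D}{2}\right) = \frac{D^{2}}{2}$)
$- 2 X{\left(19 \right)} = - 2 \frac{19^{2}}{2} = - 2 \cdot \frac{1}{2} \cdot 361 = \left(-2\right) \frac{361}{2} = -361$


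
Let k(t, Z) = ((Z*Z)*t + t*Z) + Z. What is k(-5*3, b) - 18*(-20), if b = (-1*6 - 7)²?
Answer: -430421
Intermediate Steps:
b = 169 (b = (-6 - 7)² = (-13)² = 169)
k(t, Z) = Z + Z*t + t*Z² (k(t, Z) = (Z²*t + Z*t) + Z = (t*Z² + Z*t) + Z = (Z*t + t*Z²) + Z = Z + Z*t + t*Z²)
k(-5*3, b) - 18*(-20) = 169*(1 - 5*3 + 169*(-5*3)) - 18*(-20) = 169*(1 - 15 + 169*(-15)) - 1*(-360) = 169*(1 - 15 - 2535) + 360 = 169*(-2549) + 360 = -430781 + 360 = -430421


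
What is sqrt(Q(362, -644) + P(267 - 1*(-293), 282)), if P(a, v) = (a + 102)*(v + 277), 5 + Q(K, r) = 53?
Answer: sqrt(370106) ≈ 608.36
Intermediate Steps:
Q(K, r) = 48 (Q(K, r) = -5 + 53 = 48)
P(a, v) = (102 + a)*(277 + v)
sqrt(Q(362, -644) + P(267 - 1*(-293), 282)) = sqrt(48 + (28254 + 102*282 + 277*(267 - 1*(-293)) + (267 - 1*(-293))*282)) = sqrt(48 + (28254 + 28764 + 277*(267 + 293) + (267 + 293)*282)) = sqrt(48 + (28254 + 28764 + 277*560 + 560*282)) = sqrt(48 + (28254 + 28764 + 155120 + 157920)) = sqrt(48 + 370058) = sqrt(370106)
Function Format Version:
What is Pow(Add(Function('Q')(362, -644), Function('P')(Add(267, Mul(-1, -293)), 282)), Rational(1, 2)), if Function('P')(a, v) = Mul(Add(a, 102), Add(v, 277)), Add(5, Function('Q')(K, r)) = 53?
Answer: Pow(370106, Rational(1, 2)) ≈ 608.36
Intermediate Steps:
Function('Q')(K, r) = 48 (Function('Q')(K, r) = Add(-5, 53) = 48)
Function('P')(a, v) = Mul(Add(102, a), Add(277, v))
Pow(Add(Function('Q')(362, -644), Function('P')(Add(267, Mul(-1, -293)), 282)), Rational(1, 2)) = Pow(Add(48, Add(28254, Mul(102, 282), Mul(277, Add(267, Mul(-1, -293))), Mul(Add(267, Mul(-1, -293)), 282))), Rational(1, 2)) = Pow(Add(48, Add(28254, 28764, Mul(277, Add(267, 293)), Mul(Add(267, 293), 282))), Rational(1, 2)) = Pow(Add(48, Add(28254, 28764, Mul(277, 560), Mul(560, 282))), Rational(1, 2)) = Pow(Add(48, Add(28254, 28764, 155120, 157920)), Rational(1, 2)) = Pow(Add(48, 370058), Rational(1, 2)) = Pow(370106, Rational(1, 2))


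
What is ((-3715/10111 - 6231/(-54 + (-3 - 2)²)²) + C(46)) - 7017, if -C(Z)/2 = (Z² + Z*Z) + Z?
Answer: -132488811079/8503351 ≈ -15581.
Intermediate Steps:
C(Z) = -4*Z² - 2*Z (C(Z) = -2*((Z² + Z*Z) + Z) = -2*((Z² + Z²) + Z) = -2*(2*Z² + Z) = -2*(Z + 2*Z²) = -4*Z² - 2*Z)
((-3715/10111 - 6231/(-54 + (-3 - 2)²)²) + C(46)) - 7017 = ((-3715/10111 - 6231/(-54 + (-3 - 2)²)²) - 2*46*(1 + 2*46)) - 7017 = ((-3715*1/10111 - 6231/(-54 + (-5)²)²) - 2*46*(1 + 92)) - 7017 = ((-3715/10111 - 6231/(-54 + 25)²) - 2*46*93) - 7017 = ((-3715/10111 - 6231/((-29)²)) - 8556) - 7017 = ((-3715/10111 - 6231/841) - 8556) - 7017 = (-66125956/8503351 - 8556) - 7017 = -72820797112/8503351 - 7017 = -132488811079/8503351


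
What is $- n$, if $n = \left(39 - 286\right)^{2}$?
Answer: $-61009$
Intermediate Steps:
$n = 61009$ ($n = \left(-247\right)^{2} = 61009$)
$- n = \left(-1\right) 61009 = -61009$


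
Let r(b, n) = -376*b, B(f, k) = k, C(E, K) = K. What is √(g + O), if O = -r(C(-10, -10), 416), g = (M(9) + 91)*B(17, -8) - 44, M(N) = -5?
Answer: 2*I*√1123 ≈ 67.022*I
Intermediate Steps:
g = -732 (g = (-5 + 91)*(-8) - 44 = 86*(-8) - 44 = -688 - 44 = -732)
O = -3760 (O = -(-376)*(-10) = -1*3760 = -3760)
√(g + O) = √(-732 - 3760) = √(-4492) = 2*I*√1123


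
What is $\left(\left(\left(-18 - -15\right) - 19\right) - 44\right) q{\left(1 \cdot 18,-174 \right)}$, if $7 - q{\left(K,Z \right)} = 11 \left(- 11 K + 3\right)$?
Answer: $-142032$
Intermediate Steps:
$q{\left(K,Z \right)} = -26 + 121 K$ ($q{\left(K,Z \right)} = 7 - 11 \left(- 11 K + 3\right) = 7 - 11 \left(3 - 11 K\right) = 7 - \left(33 - 121 K\right) = 7 + \left(-33 + 121 K\right) = -26 + 121 K$)
$\left(\left(\left(-18 - -15\right) - 19\right) - 44\right) q{\left(1 \cdot 18,-174 \right)} = \left(\left(\left(-18 - -15\right) - 19\right) - 44\right) \left(-26 + 121 \cdot 1 \cdot 18\right) = \left(\left(\left(-18 + 15\right) - 19\right) - 44\right) \left(-26 + 121 \cdot 18\right) = \left(\left(-3 - 19\right) - 44\right) \left(-26 + 2178\right) = \left(-22 - 44\right) 2152 = \left(-66\right) 2152 = -142032$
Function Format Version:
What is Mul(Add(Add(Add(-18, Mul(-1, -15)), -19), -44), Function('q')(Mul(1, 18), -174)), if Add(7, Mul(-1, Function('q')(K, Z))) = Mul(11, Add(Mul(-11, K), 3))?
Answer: -142032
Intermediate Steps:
Function('q')(K, Z) = Add(-26, Mul(121, K)) (Function('q')(K, Z) = Add(7, Mul(-1, Mul(11, Add(Mul(-11, K), 3)))) = Add(7, Mul(-1, Mul(11, Add(3, Mul(-11, K))))) = Add(7, Mul(-1, Add(33, Mul(-121, K)))) = Add(7, Add(-33, Mul(121, K))) = Add(-26, Mul(121, K)))
Mul(Add(Add(Add(-18, Mul(-1, -15)), -19), -44), Function('q')(Mul(1, 18), -174)) = Mul(Add(Add(Add(-18, Mul(-1, -15)), -19), -44), Add(-26, Mul(121, Mul(1, 18)))) = Mul(Add(Add(Add(-18, 15), -19), -44), Add(-26, Mul(121, 18))) = Mul(Add(Add(-3, -19), -44), Add(-26, 2178)) = Mul(Add(-22, -44), 2152) = Mul(-66, 2152) = -142032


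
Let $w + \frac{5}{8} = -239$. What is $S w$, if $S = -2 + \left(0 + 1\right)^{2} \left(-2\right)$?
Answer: $\frac{1917}{2} \approx 958.5$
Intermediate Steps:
$w = - \frac{1917}{8}$ ($w = - \frac{5}{8} - 239 = - \frac{1917}{8} \approx -239.63$)
$S = -4$ ($S = -2 + 1^{2} \left(-2\right) = -2 + 1 \left(-2\right) = -2 - 2 = -4$)
$S w = \left(-4\right) \left(- \frac{1917}{8}\right) = \frac{1917}{2}$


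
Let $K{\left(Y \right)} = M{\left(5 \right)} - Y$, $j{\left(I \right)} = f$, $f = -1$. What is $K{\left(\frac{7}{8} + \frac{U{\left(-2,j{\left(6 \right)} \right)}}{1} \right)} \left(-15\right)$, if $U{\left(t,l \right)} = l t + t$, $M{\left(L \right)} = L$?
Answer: $- \frac{495}{8} \approx -61.875$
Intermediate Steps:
$j{\left(I \right)} = -1$
$U{\left(t,l \right)} = t + l t$
$K{\left(Y \right)} = 5 - Y$
$K{\left(\frac{7}{8} + \frac{U{\left(-2,j{\left(6 \right)} \right)}}{1} \right)} \left(-15\right) = \left(5 - \left(\frac{7}{8} + \frac{\left(-2\right) \left(1 - 1\right)}{1}\right)\right) \left(-15\right) = \left(5 - \left(7 \cdot \frac{1}{8} + \left(-2\right) 0 \cdot 1\right)\right) \left(-15\right) = \left(5 - \left(\frac{7}{8} + 0 \cdot 1\right)\right) \left(-15\right) = \left(5 - \left(\frac{7}{8} + 0\right)\right) \left(-15\right) = \left(5 - \frac{7}{8}\right) \left(-15\right) = \frac{33}{8} \left(-15\right) = - \frac{495}{8}$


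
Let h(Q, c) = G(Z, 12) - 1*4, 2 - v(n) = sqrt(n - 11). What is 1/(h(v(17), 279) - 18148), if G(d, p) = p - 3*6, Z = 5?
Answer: -1/18158 ≈ -5.5072e-5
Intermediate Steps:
v(n) = 2 - sqrt(-11 + n) (v(n) = 2 - sqrt(n - 11) = 2 - sqrt(-11 + n))
G(d, p) = -18 + p (G(d, p) = p - 18 = -18 + p)
h(Q, c) = -10 (h(Q, c) = (-18 + 12) - 1*4 = -6 - 4 = -10)
1/(h(v(17), 279) - 18148) = 1/(-10 - 18148) = 1/(-18158) = -1/18158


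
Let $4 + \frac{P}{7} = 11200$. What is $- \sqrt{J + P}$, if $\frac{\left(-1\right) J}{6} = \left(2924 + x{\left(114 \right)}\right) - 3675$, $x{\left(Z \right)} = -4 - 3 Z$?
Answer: $- \sqrt{84954} \approx -291.47$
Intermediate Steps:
$P = 78372$ ($P = -28 + 7 \cdot 11200 = -28 + 78400 = 78372$)
$J = 6582$ ($J = - 6 \left(\left(2924 - 346\right) - 3675\right) = - 6 \left(2578 - 3675\right) = \left(-6\right) \left(-1097\right) = 6582$)
$- \sqrt{J + P} = - \sqrt{6582 + 78372} = - \sqrt{84954}$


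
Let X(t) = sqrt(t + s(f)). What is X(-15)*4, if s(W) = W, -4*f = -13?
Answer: 2*I*sqrt(47) ≈ 13.711*I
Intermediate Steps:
f = 13/4 (f = -1/4*(-13) = 13/4 ≈ 3.2500)
X(t) = sqrt(13/4 + t) (X(t) = sqrt(t + 13/4) = sqrt(13/4 + t))
X(-15)*4 = (sqrt(13 + 4*(-15))/2)*4 = (sqrt(13 - 60)/2)*4 = (sqrt(-47)/2)*4 = ((I*sqrt(47))/2)*4 = (I*sqrt(47)/2)*4 = 2*I*sqrt(47)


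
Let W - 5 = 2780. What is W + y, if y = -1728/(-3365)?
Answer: 9373253/3365 ≈ 2785.5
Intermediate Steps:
W = 2785 (W = 5 + 2780 = 2785)
y = 1728/3365 (y = -1728*(-1/3365) = 1728/3365 ≈ 0.51352)
W + y = 2785 + 1728/3365 = 9373253/3365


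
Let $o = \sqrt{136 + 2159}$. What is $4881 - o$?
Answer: $4881 - 3 \sqrt{255} \approx 4833.1$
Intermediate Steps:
$o = 3 \sqrt{255}$ ($o = \sqrt{2295} = 3 \sqrt{255} \approx 47.906$)
$4881 - o = 4881 - 3 \sqrt{255}$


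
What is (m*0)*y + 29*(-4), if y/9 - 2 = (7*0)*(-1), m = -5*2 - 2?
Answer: -116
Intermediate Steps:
m = -12 (m = -10 - 2 = -12)
y = 18 (y = 18 + 9*((7*0)*(-1)) = 18 + 9*(0*(-1)) = 18 + 9*0 = 18 + 0 = 18)
(m*0)*y + 29*(-4) = -12*0*18 + 29*(-4) = 0*18 - 116 = 0 - 116 = -116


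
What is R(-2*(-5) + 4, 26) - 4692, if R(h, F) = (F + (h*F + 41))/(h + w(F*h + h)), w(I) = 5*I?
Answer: -8933137/1904 ≈ -4691.8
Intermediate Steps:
R(h, F) = (41 + F + F*h)/(6*h + 5*F*h) (R(h, F) = (F + (h*F + 41))/(h + 5*(F*h + h)) = (F + (F*h + 41))/(h + 5*(h + F*h)) = (F + (41 + F*h))/(h + (5*h + 5*F*h)) = (41 + F + F*h)/(6*h + 5*F*h))
R(-2*(-5) + 4, 26) - 4692 = (41 + 26 + 26*(-2*(-5) + 4))/((-2*(-5) + 4)*(6 + 5*26)) - 4692 = (41 + 26 + 26*(10 + 4))/((10 + 4)*(6 + 130)) - 4692 = (41 + 26 + 26*14)/(14*136) - 4692 = (1/14)*(1/136)*(41 + 26 + 364) - 4692 = (1/14)*(1/136)*431 - 4692 = 431/1904 - 4692 = -8933137/1904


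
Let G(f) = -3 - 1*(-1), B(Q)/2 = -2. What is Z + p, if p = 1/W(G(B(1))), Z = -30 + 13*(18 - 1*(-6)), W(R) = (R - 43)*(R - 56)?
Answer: 736021/2610 ≈ 282.00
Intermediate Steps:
B(Q) = -4 (B(Q) = 2*(-2) = -4)
G(f) = -2 (G(f) = -3 + 1 = -2)
W(R) = (-56 + R)*(-43 + R) (W(R) = (-43 + R)*(-56 + R) = (-56 + R)*(-43 + R))
Z = 282 (Z = -30 + 13*(18 + 6) = -30 + 13*24 = -30 + 312 = 282)
p = 1/2610 (p = 1/(2408 + (-2)² - 99*(-2)) = 1/(2408 + 4 + 198) = 1/2610 ≈ 0.00038314)
Z + p = 282 + 1/2610 = 736021/2610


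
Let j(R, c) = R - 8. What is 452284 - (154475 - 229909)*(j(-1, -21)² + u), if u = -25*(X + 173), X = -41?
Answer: -242369762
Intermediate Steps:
j(R, c) = -8 + R
u = -3300 (u = -25*(-41 + 173) = -25*132 = -3300)
452284 - (154475 - 229909)*(j(-1, -21)² + u) = 452284 - (154475 - 229909)*((-8 - 1)² - 3300) = 452284 - (-75434)*((-9)² - 3300) = 452284 - (-75434)*(81 - 3300) = 452284 - (-75434)*(-3219) = 452284 - 1*242822046 = 452284 - 242822046 = -242369762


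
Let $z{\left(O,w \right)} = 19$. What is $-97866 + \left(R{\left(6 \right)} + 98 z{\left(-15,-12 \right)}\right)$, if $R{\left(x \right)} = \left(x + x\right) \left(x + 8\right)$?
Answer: $-95836$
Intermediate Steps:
$R{\left(x \right)} = 2 x \left(8 + x\right)$
$-97866 + \left(R{\left(6 \right)} + 98 z{\left(-15,-12 \right)}\right) = -97866 + \left(2 \cdot 6 \left(8 + 6\right) + 98 \cdot 19\right) = -97866 + \left(2 \cdot 6 \cdot 14 + 1862\right) = -97866 + \left(168 + 1862\right) = -97866 + 2030 = -95836$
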